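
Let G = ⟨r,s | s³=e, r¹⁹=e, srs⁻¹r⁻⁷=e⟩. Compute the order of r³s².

Compute successive powers until reaching e:
  (r³s²)¹ = r³s², (r³s²)² = r¹⁷s, (r³s²)³ = e.
The smallest positive k with (r³s²)ᵏ = e is 3.

Answer: 3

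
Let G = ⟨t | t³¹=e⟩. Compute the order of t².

Compute successive powers until reaching e:
  (t²)¹ = t², (t²)² = t⁴, (t²)³ = t⁶, (t²)⁴ = t⁸, (t²)⁵ = t¹⁰, (t²)⁶ = t¹², (t²)⁷ = t¹⁴, (t²)⁸ = t¹⁶, (t²)⁹ = t¹⁸, (t²)¹⁰ = t²⁰, (t²)¹¹ = t²², (t²)¹² = t²⁴, (t²)¹³ = t²⁶, (t²)¹⁴ = t²⁸, (t²)¹⁵ = t³⁰, (t²)¹⁶ = t, (t²)¹⁷ = t³, (t²)¹⁸ = t⁵, (t²)¹⁹ = t⁷, (t²)²⁰ = t⁹, (t²)²¹ = t¹¹, (t²)²² = t¹³, (t²)²³ = t¹⁵, (t²)²⁴ = t¹⁷, (t²)²⁵ = t¹⁹, (t²)²⁶ = t²¹, (t²)²⁷ = t²³, (t²)²⁸ = t²⁵, (t²)²⁹ = t²⁷, (t²)³⁰ = t²⁹, (t²)³¹ = e.
The smallest positive k with (t²)ᵏ = e is 31.

Answer: 31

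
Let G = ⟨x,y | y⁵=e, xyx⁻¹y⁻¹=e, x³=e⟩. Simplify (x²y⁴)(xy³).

Compute (x²y⁴) · (xy³) by multiplying left to right and reducing via the relations at each step:
  (x²y⁴) · x = y⁴
  (y⁴) · y³ = y²

Answer: y²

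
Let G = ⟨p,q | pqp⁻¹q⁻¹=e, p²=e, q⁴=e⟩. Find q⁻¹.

The order of q is 4 (smallest k with qᵏ = e), so q⁻¹ = q³ = q³.
Check: q · (q³) → q · q³ = e, giving e as required.

Answer: q³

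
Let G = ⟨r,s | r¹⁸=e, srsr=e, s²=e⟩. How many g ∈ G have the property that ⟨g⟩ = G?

⟨g⟩ = G would require ord(g) = |G| = 36, but the maximum element order in G is 18 < 36. So G is not cyclic and no single element generates it: the count is 0.

Answer: 0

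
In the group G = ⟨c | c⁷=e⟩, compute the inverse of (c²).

The order of (c²) is 7 (smallest k with (c²)ᵏ = e), so (c²)⁻¹ = (c²)⁶ = c⁵.
Check: (c²) · (c⁵) → (c²) · c⁵ = e, giving e as required.

Answer: c⁵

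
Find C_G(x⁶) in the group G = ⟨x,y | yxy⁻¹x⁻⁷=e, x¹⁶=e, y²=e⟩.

⟨x⁶⟩ ⊆ C_G(x⁶) since powers of x⁶ commute with x⁶; so |C_G(x⁶)| ≥ |⟨x⁶⟩| = 8.
By orbit–stabilizer, |C_G(x⁶)| = |G| / |conj. class of x⁶| = 32 / 2 = 16.
The 16 elements commuting with x⁶ are {e, x, x², x³, x⁴, x⁵, x⁶, x⁷, x⁸, x⁹, x¹⁰, x¹¹, x¹², x¹³, x¹⁴, x¹⁵}.

Answer: {e, x, x², x³, x⁴, x⁵, x⁶, x⁷, x⁸, x⁹, x¹⁰, x¹¹, x¹², x¹³, x¹⁴, x¹⁵}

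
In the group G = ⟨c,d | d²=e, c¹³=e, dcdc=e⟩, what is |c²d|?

Compute successive powers until reaching e:
  (c²d)¹ = c²d, (c²d)² = e.
The smallest positive k with (c²d)ᵏ = e is 2.

Answer: 2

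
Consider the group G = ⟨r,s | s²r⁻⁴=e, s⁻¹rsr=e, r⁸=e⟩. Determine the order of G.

Enumerate words in the generators, reducing via the relations: the distinct elements are
  {e, r, s, rs, r², r³, r⁴, r⁵, r⁶, r⁷, r²s, r³s, s⁻¹, rs⁻¹, r²s⁻¹, r³s⁻¹}.
No further products give new elements, so |G| = 16.

Answer: 16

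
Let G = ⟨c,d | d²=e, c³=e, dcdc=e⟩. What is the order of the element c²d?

Compute successive powers until reaching e:
  (c²d)¹ = c²d, (c²d)² = e.
The smallest positive k with (c²d)ᵏ = e is 2.

Answer: 2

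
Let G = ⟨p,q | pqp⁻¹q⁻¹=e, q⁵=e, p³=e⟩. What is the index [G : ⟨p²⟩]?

First find ord(p²) by computing successive powers:
  (p²)¹ = p², (p²)² = p, (p²)³ = e.
So |⟨p²⟩| = ord(p²) = 3. With |G| = 15, by Lagrange [G : ⟨p²⟩] = 15/3 = 5.

Answer: 5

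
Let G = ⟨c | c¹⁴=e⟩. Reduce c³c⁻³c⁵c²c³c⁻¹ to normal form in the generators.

Multiply left to right, reducing at each step:
  (c³) · c⁻³ = e
  e · c⁵ = c⁵
  (c⁵) · c² = c⁷
  (c⁷) · c³ = c¹⁰
  (c¹⁰) · c⁻¹ = c⁹

Answer: c⁹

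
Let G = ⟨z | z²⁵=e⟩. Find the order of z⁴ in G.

Compute successive powers until reaching e:
  (z⁴)¹ = z⁴, (z⁴)² = z⁸, (z⁴)³ = z¹², (z⁴)⁴ = z¹⁶, (z⁴)⁵ = z²⁰, (z⁴)⁶ = z²⁴, (z⁴)⁷ = z³, (z⁴)⁸ = z⁷, (z⁴)⁹ = z¹¹, (z⁴)¹⁰ = z¹⁵, (z⁴)¹¹ = z¹⁹, (z⁴)¹² = z²³, (z⁴)¹³ = z², (z⁴)¹⁴ = z⁶, (z⁴)¹⁵ = z¹⁰, (z⁴)¹⁶ = z¹⁴, (z⁴)¹⁷ = z¹⁸, (z⁴)¹⁸ = z²², (z⁴)¹⁹ = z, (z⁴)²⁰ = z⁵, (z⁴)²¹ = z⁹, (z⁴)²² = z¹³, (z⁴)²³ = z¹⁷, (z⁴)²⁴ = z²¹, (z⁴)²⁵ = e.
The smallest positive k with (z⁴)ᵏ = e is 25.

Answer: 25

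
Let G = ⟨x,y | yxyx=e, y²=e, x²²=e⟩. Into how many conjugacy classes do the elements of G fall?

The conjugacy classes (representative and size) are:
  [e] (size 1), [x] (size 2), [x²] (size 2), [x¹⁹] (size 2), [x⁴] (size 2), [x⁵] (size 2), [x⁶] (size 2), [x⁷] (size 2), [x⁸] (size 2), [x¹³] (size 2), [x¹⁰] (size 2), [x¹¹] (size 1), [x⁶y] (size 11), [xy] (size 11).
Class equation: 1 + 2 + 2 + 2 + 2 + 2 + 2 + 2 + 2 + 2 + 2 + 1 + 11 + 11 = 44 = |G|. So G has 14 conjugacy classes.

Answer: 14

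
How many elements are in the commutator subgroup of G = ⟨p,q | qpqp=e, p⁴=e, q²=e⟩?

G' = [G, G] is generated by all commutators. The generator-pair commutators are: [p, q] = p².
The subgroup they normally generate is {e, p²}, of order 2.
Check: |G/G'| = 8/2 = 4 is the order of the abelianisation.

Answer: 2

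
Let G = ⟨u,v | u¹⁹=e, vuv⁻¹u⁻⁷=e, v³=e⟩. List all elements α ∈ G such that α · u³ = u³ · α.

⟨u³⟩ ⊆ C_G(u³) since powers of u³ commute with u³; so |C_G(u³)| ≥ |⟨u³⟩| = 19.
By orbit–stabilizer, |C_G(u³)| = |G| / |conj. class of u³| = 57 / 3 = 19.
The 19 elements commuting with u³ are {e, u, u², u³, u⁴, u⁵, u⁶, u⁷, u⁸, u⁹, u¹⁰, u¹¹, u¹², u¹³, u¹⁴, u¹⁵, u¹⁶, u¹⁷, u¹⁸}.

Answer: {e, u, u², u³, u⁴, u⁵, u⁶, u⁷, u⁸, u⁹, u¹⁰, u¹¹, u¹², u¹³, u¹⁴, u¹⁵, u¹⁶, u¹⁷, u¹⁸}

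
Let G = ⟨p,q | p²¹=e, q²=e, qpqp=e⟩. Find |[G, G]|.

G' = [G, G] is generated by all commutators. The generator-pair commutators are: [p, q] = p².
The subgroup they normally generate is {e, p, p², p³, p⁴, p⁵, p⁶, p⁷, p⁸, p⁹, p¹⁰, p¹¹, p¹², p¹³, p¹⁴, p¹⁵, p¹⁶, p¹⁷, p¹⁸, p¹⁹, p²⁰}, of order 21.
Check: |G/G'| = 42/21 = 2 is the order of the abelianisation.

Answer: 21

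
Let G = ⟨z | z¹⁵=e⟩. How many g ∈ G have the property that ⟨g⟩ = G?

G is cyclic of order 15. An element generates G iff its order is 15, and a cyclic group of order 15 has exactly φ(15) = 8 such elements.

Answer: 8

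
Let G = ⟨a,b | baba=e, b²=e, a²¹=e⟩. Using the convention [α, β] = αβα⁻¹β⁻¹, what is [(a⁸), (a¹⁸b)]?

[(a⁸), (a¹⁸b)] = (a⁸)·(a¹⁸b)·(a⁸)⁻¹·(a¹⁸b)⁻¹.
  (a⁸) · (a¹⁸b) = a⁵b
  (a⁵b) · (a¹³) = a¹³b
  (a¹³b) · (a¹⁸b) = a¹⁶

Answer: a¹⁶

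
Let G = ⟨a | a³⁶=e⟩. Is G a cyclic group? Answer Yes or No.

|G| = 36. The element a has order 36 (its powers give 36 distinct elements), so ⟨a⟩ = G and G is cyclic.

Answer: Yes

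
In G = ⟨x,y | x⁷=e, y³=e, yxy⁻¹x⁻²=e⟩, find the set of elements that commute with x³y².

⟨x³y²⟩ ⊆ C_G(x³y²) since powers of x³y² commute with x³y²; so |C_G(x³y²)| ≥ |⟨x³y²⟩| = 3.
By orbit–stabilizer, |C_G(x³y²)| = |G| / |conj. class of x³y²| = 21 / 7 = 3.
The 3 elements commuting with x³y² are {e, xy, x³y²}.

Answer: {e, xy, x³y²}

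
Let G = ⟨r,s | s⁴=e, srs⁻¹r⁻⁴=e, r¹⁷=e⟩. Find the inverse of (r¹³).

The order of (r¹³) is 17 (smallest k with (r¹³)ᵏ = e), so (r¹³)⁻¹ = (r¹³)¹⁶ = r⁴.
Check: (r¹³) · (r⁴) → (r¹³) · r⁴ = e, giving e as required.

Answer: r⁴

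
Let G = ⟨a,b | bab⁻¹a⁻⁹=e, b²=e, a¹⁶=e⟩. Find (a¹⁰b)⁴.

Compute successive powers of (a¹⁰b), reducing at each step:
  (a¹⁰b)²: (a¹⁰b) · a¹⁰ = a⁴b;   (a⁴b) · b = a⁴
  (a¹⁰b)³: (a⁴) · a¹⁰ = a¹⁴;   (a¹⁴) · b = a¹⁴b
  (a¹⁰b)⁴: (a¹⁴b) · a¹⁰ = a⁸b;   (a⁸b) · b = a⁸

Answer: a⁸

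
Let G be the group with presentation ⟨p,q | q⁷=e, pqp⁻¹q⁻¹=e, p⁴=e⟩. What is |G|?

Enumerate words in the generators, reducing via the relations: the distinct elements are
  {e, p, q, pq, p², p³, q², q³, q⁴, q⁵, q⁶, pq², pq³, pq⁴, pq⁵, pq⁶, p²q, p³q, p²q², p²q³, p²q⁴, p²q⁵, p²q⁶, p³q², p³q³, p³q⁴, p³q⁵, p³q⁶}.
No further products give new elements, so |G| = 28.

Answer: 28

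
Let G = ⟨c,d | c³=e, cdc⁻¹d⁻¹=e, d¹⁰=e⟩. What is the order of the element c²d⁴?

Compute successive powers until reaching e:
  (c²d⁴)¹ = c²d⁴, (c²d⁴)² = cd⁸, (c²d⁴)³ = d², (c²d⁴)⁴ = c²d⁶, (c²d⁴)⁵ = c, (c²d⁴)⁶ = d⁴, (c²d⁴)⁷ = c²d⁸, (c²d⁴)⁸ = cd², (c²d⁴)⁹ = d⁶, (c²d⁴)¹⁰ = c², (c²d⁴)¹¹ = cd⁴, (c²d⁴)¹² = d⁸, (c²d⁴)¹³ = c²d², (c²d⁴)¹⁴ = cd⁶, (c²d⁴)¹⁵ = e.
The smallest positive k with (c²d⁴)ᵏ = e is 15.

Answer: 15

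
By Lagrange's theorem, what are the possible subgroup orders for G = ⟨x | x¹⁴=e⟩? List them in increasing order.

|G| = 14 = 2 · 7. By Lagrange's theorem the order of any subgroup divides 14; the divisors of 14 are 1, 2, 7, 14.

Answer: 1, 2, 7, 14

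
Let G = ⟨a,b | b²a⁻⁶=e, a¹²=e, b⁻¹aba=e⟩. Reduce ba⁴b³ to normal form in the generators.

Multiply left to right, reducing at each step:
  b · a⁴ = a²b⁻¹
  (a²b⁻¹) · b³ = a⁸

Answer: a⁸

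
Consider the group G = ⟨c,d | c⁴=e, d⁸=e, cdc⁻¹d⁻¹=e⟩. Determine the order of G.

Enumerate words in the generators, reducing via the relations: the distinct elements are
  {c, d, e, cd, c², c³, d², d³, d⁴, d⁵, d⁶, d⁷, cd², cd³, cd⁴, cd⁵, cd⁶, cd⁷, c²d, c³d, c²d², c²d³, c²d⁴, c²d⁵, c²d⁶, c²d⁷, c³d², c³d³, c³d⁴, c³d⁵, c³d⁶, c³d⁷}.
No further products give new elements, so |G| = 32.

Answer: 32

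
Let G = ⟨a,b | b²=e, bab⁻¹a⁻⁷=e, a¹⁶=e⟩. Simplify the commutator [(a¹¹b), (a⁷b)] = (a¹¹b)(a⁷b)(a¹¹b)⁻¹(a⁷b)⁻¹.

[(a¹¹b), (a⁷b)] = (a¹¹b)·(a⁷b)·(a¹¹b)⁻¹·(a⁷b)⁻¹.
  (a¹¹b) · (a⁷b) = a¹²
  (a¹²) · (a³b) = a¹⁵b
  (a¹⁵b) · (a¹⁵b) = a⁸

Answer: a⁸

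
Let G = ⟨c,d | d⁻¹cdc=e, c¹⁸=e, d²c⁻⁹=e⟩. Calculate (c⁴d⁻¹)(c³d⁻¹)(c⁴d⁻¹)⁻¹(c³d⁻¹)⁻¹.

[(c⁴d⁻¹), (c³d⁻¹)] = (c⁴d⁻¹)·(c³d⁻¹)·(c⁴d⁻¹)⁻¹·(c³d⁻¹)⁻¹.
  (c⁴d⁻¹) · (c³d⁻¹) = c¹⁰
  (c¹⁰) · (c⁴d) = c⁵d⁻¹
  (c⁵d⁻¹) · (c³d) = c²

Answer: c²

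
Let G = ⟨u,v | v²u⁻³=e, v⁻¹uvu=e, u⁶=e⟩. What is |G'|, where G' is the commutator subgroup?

G' = [G, G] is generated by all commutators. The generator-pair commutators are: [u, v] = u².
The subgroup they normally generate is {e, u², u⁴}, of order 3.
Check: |G/G'| = 12/3 = 4 is the order of the abelianisation.

Answer: 3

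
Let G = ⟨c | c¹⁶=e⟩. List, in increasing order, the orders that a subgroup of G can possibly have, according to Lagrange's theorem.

|G| = 16 = 2⁴. By Lagrange's theorem the order of any subgroup divides 16; the divisors of 16 are 1, 2, 4, 8, 16.

Answer: 1, 2, 4, 8, 16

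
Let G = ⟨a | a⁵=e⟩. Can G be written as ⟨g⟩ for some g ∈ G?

|G| = 5. The element a has order 5 (its powers give 5 distinct elements), so ⟨a⟩ = G and G is cyclic.

Answer: Yes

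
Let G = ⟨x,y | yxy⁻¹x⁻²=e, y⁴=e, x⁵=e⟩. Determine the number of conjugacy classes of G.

The conjugacy classes (representative and size) are:
  [e] (size 1), [x⁴] (size 4), [x²y] (size 5), [y²] (size 5), [x³y³] (size 5).
Class equation: 1 + 4 + 5 + 5 + 5 = 20 = |G|. So G has 5 conjugacy classes.

Answer: 5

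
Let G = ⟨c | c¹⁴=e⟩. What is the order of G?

G is generated by a single element, so G is cyclic. The relator gives c¹⁴ = e and no smaller power is forced to be e, so the 14 powers {c, e, c², c³, c⁴, c⁵, c⁶, c⁷, c⁸, c⁹, c¹², c¹³, c¹¹, c¹⁰} are distinct. Hence |G| = 14.

Answer: 14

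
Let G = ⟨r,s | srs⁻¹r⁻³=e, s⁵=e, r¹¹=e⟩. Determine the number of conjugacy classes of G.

The conjugacy classes (representative and size) are:
  [e] (size 1), [r³] (size 5), [r⁶] (size 5), [r⁷s] (size 11), [r⁹s²] (size 11), [r⁷s³] (size 11), [r⁷s⁴] (size 11).
Class equation: 1 + 5 + 5 + 11 + 11 + 11 + 11 = 55 = |G|. So G has 7 conjugacy classes.

Answer: 7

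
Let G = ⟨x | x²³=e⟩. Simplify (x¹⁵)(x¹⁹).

Compute (x¹⁵) · (x¹⁹) by multiplying left to right and reducing via the relations at each step:
  (x¹⁵) · x¹⁹ = x¹¹

Answer: x¹¹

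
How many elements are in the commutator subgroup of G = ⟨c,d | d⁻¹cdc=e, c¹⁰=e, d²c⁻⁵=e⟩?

G' = [G, G] is generated by all commutators. The generator-pair commutators are: [c, d] = c².
The subgroup they normally generate is {e, c², c⁴, c⁶, c⁸}, of order 5.
Check: |G/G'| = 20/5 = 4 is the order of the abelianisation.

Answer: 5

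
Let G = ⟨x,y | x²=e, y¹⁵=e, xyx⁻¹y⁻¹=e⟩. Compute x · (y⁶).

Compute x · (y⁶) by multiplying left to right and reducing via the relations at each step:
  x · y⁶ = xy⁶

Answer: xy⁶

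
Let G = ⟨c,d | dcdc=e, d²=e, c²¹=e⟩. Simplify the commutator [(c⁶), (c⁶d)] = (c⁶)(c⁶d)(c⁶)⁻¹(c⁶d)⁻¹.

[(c⁶), (c⁶d)] = (c⁶)·(c⁶d)·(c⁶)⁻¹·(c⁶d)⁻¹.
  (c⁶) · (c⁶d) = c¹²d
  (c¹²d) · (c¹⁵) = c¹⁸d
  (c¹⁸d) · (c⁶d) = c¹²

Answer: c¹²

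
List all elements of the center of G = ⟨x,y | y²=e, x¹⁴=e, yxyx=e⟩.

An element z ∈ Z(G) iff z commutes with every generator.
For example x⁷ is central: (x⁷)·x = x⁸ = x·(x⁷); (x⁷)·y = x⁷y = y·(x⁷).
Whereas x ∉ Z(G) since x·y = xy ≠ x¹³y = y·x.
Checking each of the 28 elements this way gives Z(G) = {e, x⁷}, of order 2.

Answer: {e, x⁷}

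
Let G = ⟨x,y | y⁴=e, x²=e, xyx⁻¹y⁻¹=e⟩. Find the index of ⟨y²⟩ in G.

First find ord(y²) by computing successive powers:
  (y²)¹ = y², (y²)² = e.
So |⟨y²⟩| = ord(y²) = 2. With |G| = 8, by Lagrange [G : ⟨y²⟩] = 8/2 = 4.

Answer: 4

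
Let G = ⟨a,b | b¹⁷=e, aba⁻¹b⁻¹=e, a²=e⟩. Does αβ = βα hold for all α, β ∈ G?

Each pair of generators commutes: a·b = ab = b·a. Since the generators pairwise commute, every element of G commutes with every other, so G is abelian.

Answer: Yes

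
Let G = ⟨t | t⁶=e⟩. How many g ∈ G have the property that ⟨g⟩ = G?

G is cyclic of order 6. An element generates G iff its order is 6, and a cyclic group of order 6 has exactly φ(6) = 2 such elements.

Answer: 2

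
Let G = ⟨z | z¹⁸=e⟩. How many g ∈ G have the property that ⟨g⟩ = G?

G is cyclic of order 18. An element generates G iff its order is 18, and a cyclic group of order 18 has exactly φ(18) = 6 such elements.

Answer: 6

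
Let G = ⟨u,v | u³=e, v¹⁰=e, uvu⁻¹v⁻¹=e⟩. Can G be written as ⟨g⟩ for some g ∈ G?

|G| = 30. The element uv has order 30 (its powers give 30 distinct elements), so ⟨uv⟩ = G and G is cyclic.

Answer: Yes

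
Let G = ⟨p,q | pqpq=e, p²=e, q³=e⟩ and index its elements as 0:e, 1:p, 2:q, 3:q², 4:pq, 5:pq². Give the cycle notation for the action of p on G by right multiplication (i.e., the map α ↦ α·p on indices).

(0 1)(2 5)(3 4)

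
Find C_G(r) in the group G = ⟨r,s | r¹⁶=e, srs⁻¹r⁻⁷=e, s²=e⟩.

⟨r⟩ ⊆ C_G(r) since powers of r commute with r; so |C_G(r)| ≥ |⟨r⟩| = 16.
By orbit–stabilizer, |C_G(r)| = |G| / |conj. class of r| = 32 / 2 = 16.
The 16 elements commuting with r are {e, r, r², r³, r⁴, r⁵, r⁶, r⁷, r⁸, r⁹, r¹⁰, r¹¹, r¹², r¹³, r¹⁴, r¹⁵}.

Answer: {e, r, r², r³, r⁴, r⁵, r⁶, r⁷, r⁸, r⁹, r¹⁰, r¹¹, r¹², r¹³, r¹⁴, r¹⁵}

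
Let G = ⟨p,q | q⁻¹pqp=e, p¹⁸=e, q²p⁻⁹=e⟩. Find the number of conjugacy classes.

The conjugacy classes (representative and size) are:
  [e] (size 1), [p¹⁷] (size 2), [p¹⁶] (size 2), [p³] (size 2), [p¹⁴] (size 2), [p¹³] (size 2), [p¹²] (size 2), [p¹¹] (size 2), [p¹⁰] (size 2), [p⁹] (size 1), [p⁸q] (size 9), [pq] (size 9).
Class equation: 1 + 2 + 2 + 2 + 2 + 2 + 2 + 2 + 2 + 1 + 9 + 9 = 36 = |G|. So G has 12 conjugacy classes.

Answer: 12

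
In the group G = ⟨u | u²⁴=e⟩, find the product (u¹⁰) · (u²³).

Compute (u¹⁰) · (u²³) by multiplying left to right and reducing via the relations at each step:
  (u¹⁰) · u²³ = u⁹

Answer: u⁹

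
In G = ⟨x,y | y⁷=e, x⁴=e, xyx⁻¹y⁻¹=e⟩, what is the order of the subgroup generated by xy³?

|⟨xy³⟩| equals the order of xy³. Compute successive powers until reaching e:
  (xy³)¹ = xy³, (xy³)² = x²y⁶, (xy³)³ = x³y², (xy³)⁴ = y⁵, (xy³)⁵ = xy, (xy³)⁶ = x²y⁴, (xy³)⁷ = x³, (xy³)⁸ = y³, (xy³)⁹ = xy⁶, (xy³)¹⁰ = x²y², (xy³)¹¹ = x³y⁵, (xy³)¹² = y, (xy³)¹³ = xy⁴, (xy³)¹⁴ = x², (xy³)¹⁵ = x³y³, (xy³)¹⁶ = y⁶, (xy³)¹⁷ = xy², (xy³)¹⁸ = x²y⁵, (xy³)¹⁹ = x³y, (xy³)²⁰ = y⁴, (xy³)²¹ = x, (xy³)²² = x²y³, (xy³)²³ = x³y⁶, (xy³)²⁴ = y², (xy³)²⁵ = xy⁵, (xy³)²⁶ = x²y, (xy³)²⁷ = x³y⁴, (xy³)²⁸ = e.
The smallest positive k with (xy³)ᵏ = e is 28, so |⟨xy³⟩| = 28.

Answer: 28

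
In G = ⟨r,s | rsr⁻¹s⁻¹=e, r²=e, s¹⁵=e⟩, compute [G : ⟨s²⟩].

First find ord(s²) by computing successive powers:
  (s²)¹ = s², (s²)² = s⁴, (s²)³ = s⁶, (s²)⁴ = s⁸, (s²)⁵ = s¹⁰, (s²)⁶ = s¹², (s²)⁷ = s¹⁴, (s²)⁸ = s, (s²)⁹ = s³, (s²)¹⁰ = s⁵, (s²)¹¹ = s⁷, (s²)¹² = s⁹, (s²)¹³ = s¹¹, (s²)¹⁴ = s¹³, (s²)¹⁵ = e.
So |⟨s²⟩| = ord(s²) = 15. With |G| = 30, by Lagrange [G : ⟨s²⟩] = 30/15 = 2.

Answer: 2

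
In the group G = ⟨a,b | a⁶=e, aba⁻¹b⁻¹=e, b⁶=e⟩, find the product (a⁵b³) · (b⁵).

Compute (a⁵b³) · (b⁵) by multiplying left to right and reducing via the relations at each step:
  (a⁵b³) · b⁵ = a⁵b²

Answer: a⁵b²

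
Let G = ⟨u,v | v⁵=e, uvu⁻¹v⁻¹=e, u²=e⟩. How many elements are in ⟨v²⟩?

|⟨v²⟩| equals the order of v². Compute successive powers until reaching e:
  (v²)¹ = v², (v²)² = v⁴, (v²)³ = v, (v²)⁴ = v³, (v²)⁵ = e.
The smallest positive k with (v²)ᵏ = e is 5, so |⟨v²⟩| = 5.

Answer: 5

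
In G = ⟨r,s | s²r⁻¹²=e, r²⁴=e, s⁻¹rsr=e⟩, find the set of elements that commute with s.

⟨s⟩ ⊆ C_G(s) since powers of s commute with s; so |C_G(s)| ≥ |⟨s⟩| = 4.
By orbit–stabilizer, |C_G(s)| = |G| / |conj. class of s| = 48 / 12 = 4.
The 4 elements commuting with s are {e, r¹², s, s⁻¹}.

Answer: {e, r¹², s, s⁻¹}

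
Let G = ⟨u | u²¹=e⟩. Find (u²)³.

Compute successive powers of (u²), reducing at each step:
  (u²)²: (u²) · u² = u⁴
  (u²)³: (u⁴) · u² = u⁶

Answer: u⁶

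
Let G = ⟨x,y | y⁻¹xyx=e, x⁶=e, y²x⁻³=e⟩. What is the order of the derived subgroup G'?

G' = [G, G] is generated by all commutators. The generator-pair commutators are: [x, y] = x².
The subgroup they normally generate is {e, x², x⁴}, of order 3.
Check: |G/G'| = 12/3 = 4 is the order of the abelianisation.

Answer: 3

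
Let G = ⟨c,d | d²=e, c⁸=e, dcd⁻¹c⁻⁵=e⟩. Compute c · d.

Compute c · d by multiplying left to right and reducing via the relations at each step:
  c · d = cd

Answer: cd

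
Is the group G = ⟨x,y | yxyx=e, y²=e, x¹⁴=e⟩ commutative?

x·y = xy but y·x = x¹³y, so x·y ≠ y·x and G is not abelian.

Answer: No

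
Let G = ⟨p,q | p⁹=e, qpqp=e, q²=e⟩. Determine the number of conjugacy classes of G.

The conjugacy classes (representative and size) are:
  [e] (size 1), [p⁸] (size 2), [p⁷] (size 2), [p⁶] (size 2), [p⁵] (size 2), [p⁴q] (size 9).
Class equation: 1 + 2 + 2 + 2 + 2 + 9 = 18 = |G|. So G has 6 conjugacy classes.

Answer: 6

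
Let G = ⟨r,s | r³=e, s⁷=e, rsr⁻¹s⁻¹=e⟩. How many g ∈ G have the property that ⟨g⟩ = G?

G is cyclic of order 21. An element generates G iff its order is 21, and a cyclic group of order 21 has exactly φ(21) = 12 such elements.

Answer: 12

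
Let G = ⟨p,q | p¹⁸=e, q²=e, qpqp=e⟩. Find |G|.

Enumerate words in the generators, reducing via the relations: the distinct elements are
  {e, p, q, pq, p², p³, p⁴, p⁵, p⁶, p⁷, p⁸, p⁹, p²q, p³q, p¹², p¹³, p¹¹, p¹⁰, p¹⁴, p¹⁵, p¹⁶, p¹⁷, p⁴q, p⁵q, p⁶q, p⁷q, p⁸q, p⁹q, p¹²q, p¹³q, p¹¹q, p¹⁰q, p¹⁴q, p¹⁵q, p¹⁶q, p¹⁷q}.
No further products give new elements, so |G| = 36.

Answer: 36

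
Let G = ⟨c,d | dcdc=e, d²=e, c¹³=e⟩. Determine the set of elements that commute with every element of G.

An element z ∈ Z(G) iff z commutes with every generator.
For example e is central: e·c = c = c·e; e·d = d = d·e.
Whereas c ∉ Z(G) since c·d = cd ≠ c¹²d = d·c.
Checking each of the 26 elements this way gives Z(G) = {e}, of order 1.

Answer: {e}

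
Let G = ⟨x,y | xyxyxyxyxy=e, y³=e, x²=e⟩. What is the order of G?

Enumerate words in the generators, reducing via the relations: the distinct elements are
  {e, x, y, xy, yx, y², xyx, xy², yxy, y²x, xyxy, xy²x, yxyx, yxy², y²xy, xyxyx, xyxy², xy²xy, yxy²x, y²xyx, y²xy², xyxy²x, xy²xyx, xy²xy², yxyxy², yxy²xy, y²xyxy, y²xy²x, xyxy²xy, xy²xyxy, xy²xy²x, yxyxy²x, yxy²xyx, yxy²xy², y²xyxy², y²xy²xy, xyxy²xyx, xyxy²xy², xy²xyxy², yxyxy²xy, yxy²xyxy, y²xyxy²x, y²xy²xyx, xyxy²xyxy, xy²xyxy²x, yxyxy²xy², yxy²xyxy², y²xyxy²xy, y²xy²xyxy, xyxy²xyxy², xy²xyxy²xy, yxy²xyxy²x, y²xyxy²xyx, y²xyxy²xy², y²xy²xyxy², xyxy²xyxy²x, xy²xyxy²xyx, xy²xyxy²xy², yxy²xyxy²xy, xyxy²xyxy²xy}.
No further products give new elements, so |G| = 60.

Answer: 60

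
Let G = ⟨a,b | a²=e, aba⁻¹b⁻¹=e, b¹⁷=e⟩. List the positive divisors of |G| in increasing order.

|G| = 34 = 2 · 17. By Lagrange's theorem the order of any subgroup divides 34; the divisors of 34 are 1, 2, 17, 34.

Answer: 1, 2, 17, 34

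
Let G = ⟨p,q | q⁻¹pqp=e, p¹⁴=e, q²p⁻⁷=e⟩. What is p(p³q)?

Compute p · (p³q) by multiplying left to right and reducing via the relations at each step:
  p · p³ = p⁴
  (p⁴) · q = p⁴q

Answer: p⁴q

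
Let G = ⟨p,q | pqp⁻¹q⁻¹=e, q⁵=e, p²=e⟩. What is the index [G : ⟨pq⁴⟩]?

First find ord(pq⁴) by computing successive powers:
  (pq⁴)¹ = pq⁴, (pq⁴)² = q³, (pq⁴)³ = pq², (pq⁴)⁴ = q, (pq⁴)⁵ = p, (pq⁴)⁶ = q⁴, (pq⁴)⁷ = pq³, (pq⁴)⁸ = q², (pq⁴)⁹ = pq, (pq⁴)¹⁰ = e.
So |⟨pq⁴⟩| = ord(pq⁴) = 10. With |G| = 10, by Lagrange [G : ⟨pq⁴⟩] = 10/10 = 1.

Answer: 1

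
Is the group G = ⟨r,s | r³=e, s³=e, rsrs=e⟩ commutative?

r·s = rs but s·r = r²s², so r·s ≠ s·r and G is not abelian.

Answer: No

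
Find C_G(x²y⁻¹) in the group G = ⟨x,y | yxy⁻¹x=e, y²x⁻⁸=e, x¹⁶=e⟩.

⟨x²y⁻¹⟩ ⊆ C_G(x²y⁻¹) since powers of x²y⁻¹ commute with x²y⁻¹; so |C_G(x²y⁻¹)| ≥ |⟨x²y⁻¹⟩| = 4.
By orbit–stabilizer, |C_G(x²y⁻¹)| = |G| / |conj. class of x²y⁻¹| = 32 / 8 = 4.
The 4 elements commuting with x²y⁻¹ are {e, x⁸, x²y, x²y⁻¹}.

Answer: {e, x⁸, x²y, x²y⁻¹}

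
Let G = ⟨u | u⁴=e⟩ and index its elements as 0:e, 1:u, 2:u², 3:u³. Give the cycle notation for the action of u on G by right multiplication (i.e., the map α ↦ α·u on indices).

(0 1 2 3)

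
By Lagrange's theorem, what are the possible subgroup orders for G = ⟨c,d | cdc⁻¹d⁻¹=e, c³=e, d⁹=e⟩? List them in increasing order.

|G| = 27 = 3³. By Lagrange's theorem the order of any subgroup divides 27; the divisors of 27 are 1, 3, 9, 27.

Answer: 1, 3, 9, 27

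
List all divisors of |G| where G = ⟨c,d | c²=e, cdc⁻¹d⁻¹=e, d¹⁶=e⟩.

|G| = 32 = 2⁵. By Lagrange's theorem the order of any subgroup divides 32; the divisors of 32 are 1, 2, 4, 8, 16, 32.

Answer: 1, 2, 4, 8, 16, 32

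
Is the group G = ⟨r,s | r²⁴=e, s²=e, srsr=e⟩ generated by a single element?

Every cyclic group is abelian. But r·s = rs while s·r = r²³s, so r·s ≠ s·r and G is not abelian. Hence G is not cyclic.

Answer: No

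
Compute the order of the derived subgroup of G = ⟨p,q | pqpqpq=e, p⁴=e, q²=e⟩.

G' = [G, G] is generated by all commutators. The generator-pair commutators are: [p, q] = p²qp.
The subgroup they normally generate is {e, p², pq, qp³, p²qp, p³q, p²qp³, qp, pqp², qp²q, p²qp²q, p³qp²}, of order 12.
Check: |G/G'| = 24/12 = 2 is the order of the abelianisation.

Answer: 12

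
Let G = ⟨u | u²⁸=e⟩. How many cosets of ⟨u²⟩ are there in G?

First find ord(u²) by computing successive powers:
  (u²)¹ = u², (u²)² = u⁴, (u²)³ = u⁶, (u²)⁴ = u⁸, (u²)⁵ = u¹⁰, (u²)⁶ = u¹², (u²)⁷ = u¹⁴, (u²)⁸ = u¹⁶, (u²)⁹ = u¹⁸, (u²)¹⁰ = u²⁰, (u²)¹¹ = u²², (u²)¹² = u²⁴, (u²)¹³ = u²⁶, (u²)¹⁴ = e.
So |⟨u²⟩| = ord(u²) = 14. With |G| = 28, by Lagrange [G : ⟨u²⟩] = 28/14 = 2.

Answer: 2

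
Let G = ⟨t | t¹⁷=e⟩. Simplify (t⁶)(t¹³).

Compute (t⁶) · (t¹³) by multiplying left to right and reducing via the relations at each step:
  (t⁶) · t¹³ = t²

Answer: t²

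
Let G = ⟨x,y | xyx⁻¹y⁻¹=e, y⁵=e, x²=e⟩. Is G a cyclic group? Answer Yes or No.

|G| = 10. The element xy has order 10 (its powers give 10 distinct elements), so ⟨xy⟩ = G and G is cyclic.

Answer: Yes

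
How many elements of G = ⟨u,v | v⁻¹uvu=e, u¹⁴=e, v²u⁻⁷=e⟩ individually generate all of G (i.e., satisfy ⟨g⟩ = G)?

⟨g⟩ = G would require ord(g) = |G| = 28, but the maximum element order in G is 14 < 28. So G is not cyclic and no single element generates it: the count is 0.

Answer: 0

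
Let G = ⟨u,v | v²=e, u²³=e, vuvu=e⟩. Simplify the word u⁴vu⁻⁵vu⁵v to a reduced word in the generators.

Multiply left to right, reducing at each step:
  (u⁴) · v = u⁴v
  (u⁴v) · u⁻⁵ = u⁹v
  (u⁹v) · v = u⁹
  (u⁹) · u⁵ = u¹⁴
  (u¹⁴) · v = u¹⁴v

Answer: u¹⁴v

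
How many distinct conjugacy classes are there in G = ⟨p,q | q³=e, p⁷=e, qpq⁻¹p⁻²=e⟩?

The conjugacy classes (representative and size) are:
  [e] (size 1), [p²] (size 3), [p⁵] (size 3), [q] (size 7), [q²] (size 7).
Class equation: 1 + 3 + 3 + 7 + 7 = 21 = |G|. So G has 5 conjugacy classes.

Answer: 5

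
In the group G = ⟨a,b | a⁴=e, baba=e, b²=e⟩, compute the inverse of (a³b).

The order of (a³b) is 2 (smallest k with (a³b)ᵏ = e), so (a³b)⁻¹ = (a³b)¹ = a³b.
Check: (a³b) · (a³b) → (a³b) · a³ = b;   b · b = e, giving e as required.

Answer: a³b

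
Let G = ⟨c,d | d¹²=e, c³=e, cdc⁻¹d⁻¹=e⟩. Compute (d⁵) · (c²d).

Compute (d⁵) · (c²d) by multiplying left to right and reducing via the relations at each step:
  (d⁵) · c² = c²d⁵
  (c²d⁵) · d = c²d⁶

Answer: c²d⁶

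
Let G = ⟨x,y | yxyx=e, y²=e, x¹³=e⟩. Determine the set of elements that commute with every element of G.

An element z ∈ Z(G) iff z commutes with every generator.
For example e is central: e·x = x = x·e; e·y = y = y·e.
Whereas x ∉ Z(G) since x·y = xy ≠ x¹²y = y·x.
Checking each of the 26 elements this way gives Z(G) = {e}, of order 1.

Answer: {e}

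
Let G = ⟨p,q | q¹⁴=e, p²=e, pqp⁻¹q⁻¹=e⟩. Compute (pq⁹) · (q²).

Compute (pq⁹) · (q²) by multiplying left to right and reducing via the relations at each step:
  (pq⁹) · q² = pq¹¹

Answer: pq¹¹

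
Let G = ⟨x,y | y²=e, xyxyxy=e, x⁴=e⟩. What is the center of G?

An element z ∈ Z(G) iff z commutes with every generator.
For example e is central: e·x = x = x·e; e·y = y = y·e.
Whereas x ∉ Z(G) since x·y = xy ≠ yx = y·x.
Checking each of the 24 elements this way gives Z(G) = {e}, of order 1.

Answer: {e}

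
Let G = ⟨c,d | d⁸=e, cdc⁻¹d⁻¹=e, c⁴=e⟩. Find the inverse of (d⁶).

The order of (d⁶) is 4 (smallest k with (d⁶)ᵏ = e), so (d⁶)⁻¹ = (d⁶)³ = d².
Check: (d⁶) · (d²) → (d⁶) · d² = e, giving e as required.

Answer: d²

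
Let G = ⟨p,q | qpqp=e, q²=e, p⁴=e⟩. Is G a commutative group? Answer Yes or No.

p·q = pq but q·p = p³q, so p·q ≠ q·p and G is not abelian.

Answer: No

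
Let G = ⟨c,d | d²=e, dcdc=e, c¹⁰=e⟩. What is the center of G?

An element z ∈ Z(G) iff z commutes with every generator.
For example c⁵ is central: (c⁵)·c = c⁶ = c·(c⁵); (c⁵)·d = c⁵d = d·(c⁵).
Whereas c ∉ Z(G) since c·d = cd ≠ c⁹d = d·c.
Checking each of the 20 elements this way gives Z(G) = {e, c⁵}, of order 2.

Answer: {e, c⁵}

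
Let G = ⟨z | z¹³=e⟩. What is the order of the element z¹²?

Compute successive powers until reaching e:
  (z¹²)¹ = z¹², (z¹²)² = z¹¹, (z¹²)³ = z¹⁰, (z¹²)⁴ = z⁹, (z¹²)⁵ = z⁸, (z¹²)⁶ = z⁷, (z¹²)⁷ = z⁶, (z¹²)⁸ = z⁵, (z¹²)⁹ = z⁴, (z¹²)¹⁰ = z³, (z¹²)¹¹ = z², (z¹²)¹² = z, (z¹²)¹³ = e.
The smallest positive k with (z¹²)ᵏ = e is 13.

Answer: 13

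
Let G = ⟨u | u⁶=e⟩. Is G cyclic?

|G| = 6. The element u has order 6 (its powers give 6 distinct elements), so ⟨u⟩ = G and G is cyclic.

Answer: Yes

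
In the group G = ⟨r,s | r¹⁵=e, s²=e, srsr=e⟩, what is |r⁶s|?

Compute successive powers until reaching e:
  (r⁶s)¹ = r⁶s, (r⁶s)² = e.
The smallest positive k with (r⁶s)ᵏ = e is 2.

Answer: 2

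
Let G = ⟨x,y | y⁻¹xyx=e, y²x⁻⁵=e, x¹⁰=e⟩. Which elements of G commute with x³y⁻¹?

⟨x³y⁻¹⟩ ⊆ C_G(x³y⁻¹) since powers of x³y⁻¹ commute with x³y⁻¹; so |C_G(x³y⁻¹)| ≥ |⟨x³y⁻¹⟩| = 4.
By orbit–stabilizer, |C_G(x³y⁻¹)| = |G| / |conj. class of x³y⁻¹| = 20 / 5 = 4.
The 4 elements commuting with x³y⁻¹ are {e, x⁵, x³y, x³y⁻¹}.

Answer: {e, x⁵, x³y, x³y⁻¹}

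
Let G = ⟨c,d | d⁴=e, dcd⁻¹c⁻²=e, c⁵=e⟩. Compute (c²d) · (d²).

Compute (c²d) · (d²) by multiplying left to right and reducing via the relations at each step:
  (c²d) · d² = c²d³

Answer: c²d³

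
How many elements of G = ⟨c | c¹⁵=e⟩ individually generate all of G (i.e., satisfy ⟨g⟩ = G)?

G is cyclic of order 15. An element generates G iff its order is 15, and a cyclic group of order 15 has exactly φ(15) = 8 such elements.

Answer: 8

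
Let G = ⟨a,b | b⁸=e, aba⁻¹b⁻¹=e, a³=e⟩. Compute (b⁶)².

Compute successive powers of (b⁶), reducing at each step:
  (b⁶)²: (b⁶) · b⁶ = b⁴

Answer: b⁴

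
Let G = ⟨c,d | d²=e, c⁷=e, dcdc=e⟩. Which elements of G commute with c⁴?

⟨c⁴⟩ ⊆ C_G(c⁴) since powers of c⁴ commute with c⁴; so |C_G(c⁴)| ≥ |⟨c⁴⟩| = 7.
By orbit–stabilizer, |C_G(c⁴)| = |G| / |conj. class of c⁴| = 14 / 2 = 7.
The 7 elements commuting with c⁴ are {e, c, c², c³, c⁴, c⁵, c⁶}.

Answer: {e, c, c², c³, c⁴, c⁵, c⁶}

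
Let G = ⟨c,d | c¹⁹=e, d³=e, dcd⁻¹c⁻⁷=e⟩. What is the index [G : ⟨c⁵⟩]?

First find ord(c⁵) by computing successive powers:
  (c⁵)¹ = c⁵, (c⁵)² = c¹⁰, (c⁵)³ = c¹⁵, (c⁵)⁴ = c, (c⁵)⁵ = c⁶, (c⁵)⁶ = c¹¹, (c⁵)⁷ = c¹⁶, (c⁵)⁸ = c², (c⁵)⁹ = c⁷, (c⁵)¹⁰ = c¹², (c⁵)¹¹ = c¹⁷, (c⁵)¹² = c³, (c⁵)¹³ = c⁸, (c⁵)¹⁴ = c¹³, (c⁵)¹⁵ = c¹⁸, (c⁵)¹⁶ = c⁴, (c⁵)¹⁷ = c⁹, (c⁵)¹⁸ = c¹⁴, (c⁵)¹⁹ = e.
So |⟨c⁵⟩| = ord(c⁵) = 19. With |G| = 57, by Lagrange [G : ⟨c⁵⟩] = 57/19 = 3.

Answer: 3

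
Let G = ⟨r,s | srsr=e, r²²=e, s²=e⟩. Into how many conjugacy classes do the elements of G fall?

The conjugacy classes (representative and size) are:
  [e] (size 1), [r] (size 2), [r²] (size 2), [r¹⁹] (size 2), [r⁴] (size 2), [r⁵] (size 2), [r⁶] (size 2), [r⁷] (size 2), [r⁸] (size 2), [r¹³] (size 2), [r¹⁰] (size 2), [r¹¹] (size 1), [r⁶s] (size 11), [rs] (size 11).
Class equation: 1 + 2 + 2 + 2 + 2 + 2 + 2 + 2 + 2 + 2 + 2 + 1 + 11 + 11 = 44 = |G|. So G has 14 conjugacy classes.

Answer: 14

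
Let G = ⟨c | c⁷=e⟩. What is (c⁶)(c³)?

Compute (c⁶) · (c³) by multiplying left to right and reducing via the relations at each step:
  (c⁶) · c³ = c²

Answer: c²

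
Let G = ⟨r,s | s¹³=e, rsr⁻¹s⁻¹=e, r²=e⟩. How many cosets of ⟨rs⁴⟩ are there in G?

First find ord(rs⁴) by computing successive powers:
  (rs⁴)¹ = rs⁴, (rs⁴)² = s⁸, (rs⁴)³ = rs¹², (rs⁴)⁴ = s³, (rs⁴)⁵ = rs⁷, (rs⁴)⁶ = s¹¹, (rs⁴)⁷ = rs², (rs⁴)⁸ = s⁶, (rs⁴)⁹ = rs¹⁰, (rs⁴)¹⁰ = s, (rs⁴)¹¹ = rs⁵, (rs⁴)¹² = s⁹, (rs⁴)¹³ = r, (rs⁴)¹⁴ = s⁴, (rs⁴)¹⁵ = rs⁸, (rs⁴)¹⁶ = s¹², (rs⁴)¹⁷ = rs³, (rs⁴)¹⁸ = s⁷, (rs⁴)¹⁹ = rs¹¹, (rs⁴)²⁰ = s², (rs⁴)²¹ = rs⁶, (rs⁴)²² = s¹⁰, (rs⁴)²³ = rs, (rs⁴)²⁴ = s⁵, (rs⁴)²⁵ = rs⁹, (rs⁴)²⁶ = e.
So |⟨rs⁴⟩| = ord(rs⁴) = 26. With |G| = 26, by Lagrange [G : ⟨rs⁴⟩] = 26/26 = 1.

Answer: 1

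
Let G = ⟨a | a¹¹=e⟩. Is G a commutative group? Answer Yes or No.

G has a single generator, so G is cyclic and hence abelian.

Answer: Yes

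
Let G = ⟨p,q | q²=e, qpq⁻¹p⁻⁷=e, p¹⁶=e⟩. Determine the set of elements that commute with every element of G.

An element z ∈ Z(G) iff z commutes with every generator.
For example p⁸ is central: (p⁸)·p = p⁹ = p·(p⁸); (p⁸)·q = p⁸q = q·(p⁸).
Whereas p ∉ Z(G) since p·q = pq ≠ p⁷q = q·p.
Checking each of the 32 elements this way gives Z(G) = {e, p⁸}, of order 2.

Answer: {e, p⁸}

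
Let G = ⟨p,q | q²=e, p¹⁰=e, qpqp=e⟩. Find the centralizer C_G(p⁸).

⟨p⁸⟩ ⊆ C_G(p⁸) since powers of p⁸ commute with p⁸; so |C_G(p⁸)| ≥ |⟨p⁸⟩| = 5.
By orbit–stabilizer, |C_G(p⁸)| = |G| / |conj. class of p⁸| = 20 / 2 = 10.
The 10 elements commuting with p⁸ are {e, p, p², p³, p⁴, p⁵, p⁶, p⁷, p⁸, p⁹}.

Answer: {e, p, p², p³, p⁴, p⁵, p⁶, p⁷, p⁸, p⁹}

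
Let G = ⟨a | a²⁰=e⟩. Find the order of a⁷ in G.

Compute successive powers until reaching e:
  (a⁷)¹ = a⁷, (a⁷)² = a¹⁴, (a⁷)³ = a, (a⁷)⁴ = a⁸, (a⁷)⁵ = a¹⁵, (a⁷)⁶ = a², (a⁷)⁷ = a⁹, (a⁷)⁸ = a¹⁶, (a⁷)⁹ = a³, (a⁷)¹⁰ = a¹⁰, (a⁷)¹¹ = a¹⁷, (a⁷)¹² = a⁴, (a⁷)¹³ = a¹¹, (a⁷)¹⁴ = a¹⁸, (a⁷)¹⁵ = a⁵, (a⁷)¹⁶ = a¹², (a⁷)¹⁷ = a¹⁹, (a⁷)¹⁸ = a⁶, (a⁷)¹⁹ = a¹³, (a⁷)²⁰ = e.
The smallest positive k with (a⁷)ᵏ = e is 20.

Answer: 20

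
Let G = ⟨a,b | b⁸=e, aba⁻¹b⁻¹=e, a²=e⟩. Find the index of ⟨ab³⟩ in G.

First find ord(ab³) by computing successive powers:
  (ab³)¹ = ab³, (ab³)² = b⁶, (ab³)³ = ab, (ab³)⁴ = b⁴, (ab³)⁵ = ab⁷, (ab³)⁶ = b², (ab³)⁷ = ab⁵, (ab³)⁸ = e.
So |⟨ab³⟩| = ord(ab³) = 8. With |G| = 16, by Lagrange [G : ⟨ab³⟩] = 16/8 = 2.

Answer: 2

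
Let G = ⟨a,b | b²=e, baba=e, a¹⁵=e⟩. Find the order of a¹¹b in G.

Compute successive powers until reaching e:
  (a¹¹b)¹ = a¹¹b, (a¹¹b)² = e.
The smallest positive k with (a¹¹b)ᵏ = e is 2.

Answer: 2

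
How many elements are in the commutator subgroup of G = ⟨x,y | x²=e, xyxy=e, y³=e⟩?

G' = [G, G] is generated by all commutators. The generator-pair commutators are: [x, y] = y.
The subgroup they normally generate is {e, y, y²}, of order 3.
Check: |G/G'| = 6/3 = 2 is the order of the abelianisation.

Answer: 3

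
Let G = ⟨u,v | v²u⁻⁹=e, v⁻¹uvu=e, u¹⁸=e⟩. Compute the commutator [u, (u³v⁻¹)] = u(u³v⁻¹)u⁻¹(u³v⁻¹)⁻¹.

[u, (u³v⁻¹)] = u·(u³v⁻¹)·u⁻¹·(u³v⁻¹)⁻¹.
  u · (u³v⁻¹) = u⁴v⁻¹
  (u⁴v⁻¹) · (u¹⁷) = u⁵v⁻¹
  (u⁵v⁻¹) · (u³v) = u²

Answer: u²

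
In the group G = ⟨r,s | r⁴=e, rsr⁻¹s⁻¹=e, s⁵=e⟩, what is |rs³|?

Compute successive powers until reaching e:
  (rs³)¹ = rs³, (rs³)² = r²s, (rs³)³ = r³s⁴, (rs³)⁴ = s², (rs³)⁵ = r, (rs³)⁶ = r²s³, (rs³)⁷ = r³s, (rs³)⁸ = s⁴, (rs³)⁹ = rs², (rs³)¹⁰ = r², (rs³)¹¹ = r³s³, (rs³)¹² = s, (rs³)¹³ = rs⁴, (rs³)¹⁴ = r²s², (rs³)¹⁵ = r³, (rs³)¹⁶ = s³, (rs³)¹⁷ = rs, (rs³)¹⁸ = r²s⁴, (rs³)¹⁹ = r³s², (rs³)²⁰ = e.
The smallest positive k with (rs³)ᵏ = e is 20.

Answer: 20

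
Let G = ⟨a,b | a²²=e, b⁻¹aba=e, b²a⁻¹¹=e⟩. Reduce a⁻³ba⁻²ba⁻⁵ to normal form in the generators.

Multiply left to right, reducing at each step:
  (a¹⁹) · b = a⁸b⁻¹
  (a⁸b⁻¹) · a⁻² = a¹⁰b⁻¹
  (a¹⁰b⁻¹) · b = a¹⁰
  (a¹⁰) · a⁻⁵ = a⁵

Answer: a⁵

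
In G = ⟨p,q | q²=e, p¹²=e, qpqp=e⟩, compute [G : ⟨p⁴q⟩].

First find ord(p⁴q) by computing successive powers:
  (p⁴q)¹ = p⁴q, (p⁴q)² = e.
So |⟨p⁴q⟩| = ord(p⁴q) = 2. With |G| = 24, by Lagrange [G : ⟨p⁴q⟩] = 24/2 = 12.

Answer: 12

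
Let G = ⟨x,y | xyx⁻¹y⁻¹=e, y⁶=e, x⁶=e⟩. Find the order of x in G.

Compute successive powers until reaching e:
  x¹ = x, x² = x², x³ = x³, x⁴ = x⁴, x⁵ = x⁵, x⁶ = e.
The smallest positive k with xᵏ = e is 6.

Answer: 6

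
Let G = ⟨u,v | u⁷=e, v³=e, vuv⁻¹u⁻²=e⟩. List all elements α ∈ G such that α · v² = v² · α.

⟨v²⟩ ⊆ C_G(v²) since powers of v² commute with v²; so |C_G(v²)| ≥ |⟨v²⟩| = 3.
By orbit–stabilizer, |C_G(v²)| = |G| / |conj. class of v²| = 21 / 7 = 3.
The 3 elements commuting with v² are {e, v, v²}.

Answer: {e, v, v²}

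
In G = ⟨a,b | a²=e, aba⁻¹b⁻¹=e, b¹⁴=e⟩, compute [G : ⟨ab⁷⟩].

First find ord(ab⁷) by computing successive powers:
  (ab⁷)¹ = ab⁷, (ab⁷)² = e.
So |⟨ab⁷⟩| = ord(ab⁷) = 2. With |G| = 28, by Lagrange [G : ⟨ab⁷⟩] = 28/2 = 14.

Answer: 14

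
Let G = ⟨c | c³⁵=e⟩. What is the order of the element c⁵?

Compute successive powers until reaching e:
  (c⁵)¹ = c⁵, (c⁵)² = c¹⁰, (c⁵)³ = c¹⁵, (c⁵)⁴ = c²⁰, (c⁵)⁵ = c²⁵, (c⁵)⁶ = c³⁰, (c⁵)⁷ = e.
The smallest positive k with (c⁵)ᵏ = e is 7.

Answer: 7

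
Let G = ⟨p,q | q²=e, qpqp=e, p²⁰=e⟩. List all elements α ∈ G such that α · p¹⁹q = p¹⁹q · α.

⟨p¹⁹q⟩ ⊆ C_G(p¹⁹q) since powers of p¹⁹q commute with p¹⁹q; so |C_G(p¹⁹q)| ≥ |⟨p¹⁹q⟩| = 2.
By orbit–stabilizer, |C_G(p¹⁹q)| = |G| / |conj. class of p¹⁹q| = 40 / 10 = 4.
The 4 elements commuting with p¹⁹q are {e, p¹⁰, p¹⁹q, p⁹q}.

Answer: {e, p¹⁰, p¹⁹q, p⁹q}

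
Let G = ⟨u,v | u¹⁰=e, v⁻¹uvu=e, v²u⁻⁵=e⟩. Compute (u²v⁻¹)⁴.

Compute successive powers of (u²v⁻¹), reducing at each step:
  (u²v⁻¹)²: (u²v⁻¹) · u² = v⁻¹;   (v⁻¹) · v⁻¹ = u⁵
  (u²v⁻¹)³: (u⁵) · u² = u⁷;   (u⁷) · v⁻¹ = u²v
  (u²v⁻¹)⁴: (u²v) · u² = v;   v · v⁻¹ = e

Answer: e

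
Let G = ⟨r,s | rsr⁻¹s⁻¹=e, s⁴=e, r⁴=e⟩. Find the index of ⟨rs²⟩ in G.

First find ord(rs²) by computing successive powers:
  (rs²)¹ = rs², (rs²)² = r², (rs²)³ = r³s², (rs²)⁴ = e.
So |⟨rs²⟩| = ord(rs²) = 4. With |G| = 16, by Lagrange [G : ⟨rs²⟩] = 16/4 = 4.

Answer: 4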